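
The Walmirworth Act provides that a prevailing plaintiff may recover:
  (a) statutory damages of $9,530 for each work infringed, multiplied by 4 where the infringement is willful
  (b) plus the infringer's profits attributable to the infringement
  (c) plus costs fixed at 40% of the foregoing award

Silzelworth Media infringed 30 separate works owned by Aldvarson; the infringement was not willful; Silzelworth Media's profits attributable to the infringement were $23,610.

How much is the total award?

$433,314

Statutory damages: 30 × $9,530 = $285,900
Infringement not willful: no ×4 enhancement.
Combined award: $285,900 + $23,610 = $309,510
Costs: 40% of $309,510 = $123,804
Award plus costs: $309,510 + $123,804 = $433,314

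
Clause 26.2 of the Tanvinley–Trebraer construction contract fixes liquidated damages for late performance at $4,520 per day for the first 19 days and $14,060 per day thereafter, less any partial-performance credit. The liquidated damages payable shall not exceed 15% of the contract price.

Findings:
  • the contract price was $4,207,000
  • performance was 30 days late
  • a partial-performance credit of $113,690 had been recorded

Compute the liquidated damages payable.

$126,850

First 19 days: 19 × $4,520 = $85,880
Remaining days: (30 − 19) × $14,060 = $154,660
Accrued per-day damages: $85,880 + $154,660 = $240,540
Less partial-performance credit: $240,540 − $113,690 = $126,850
Cap: 15% of $4,207,000 = $631,050
Cap at $631,050: $126,850 is within the cap, no reduction.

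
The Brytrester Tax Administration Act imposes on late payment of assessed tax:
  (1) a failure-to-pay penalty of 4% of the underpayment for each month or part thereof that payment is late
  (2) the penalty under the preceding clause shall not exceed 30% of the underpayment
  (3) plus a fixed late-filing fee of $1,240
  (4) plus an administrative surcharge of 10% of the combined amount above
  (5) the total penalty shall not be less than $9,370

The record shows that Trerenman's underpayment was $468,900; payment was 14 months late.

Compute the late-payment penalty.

Accrued rate: 4% × 14 = 56%, capped at 30% → 30%
Failure-to-pay penalty: 30% of $468,900 = $140,670
Penalty before surcharge: $140,670 + $1,240 = $141,910
Administrative surcharge: 10% of $141,910 = $14,191
Total penalty: $141,910 + $14,191 = $156,101
Minimum $9,370: $156,101 meets the minimum, no increase.

$156,101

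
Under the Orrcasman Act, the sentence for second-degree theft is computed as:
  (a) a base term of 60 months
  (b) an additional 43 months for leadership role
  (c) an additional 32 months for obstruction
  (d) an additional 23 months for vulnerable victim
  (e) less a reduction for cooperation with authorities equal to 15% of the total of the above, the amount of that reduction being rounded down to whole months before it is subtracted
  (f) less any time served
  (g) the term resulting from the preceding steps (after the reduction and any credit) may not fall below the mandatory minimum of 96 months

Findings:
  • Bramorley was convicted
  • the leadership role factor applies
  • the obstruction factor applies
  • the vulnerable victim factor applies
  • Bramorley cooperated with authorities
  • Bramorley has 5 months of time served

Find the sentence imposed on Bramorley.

Sentence: 130 months

Leadership role enhancement: +43 months
Obstruction enhancement: +32 months
Vulnerable victim enhancement: +23 months
Adjusted term: 60 months + 43 months + 32 months + 23 months = 158 months
Cooperation with authorities reduction: 15% of 158 months = 23 months (rounded down)
After reduction: 158 − 23 = 135 months
Less time served: 135 months − 5 months = 130 months
Minimum 96 months: 130 months meets the minimum, no increase.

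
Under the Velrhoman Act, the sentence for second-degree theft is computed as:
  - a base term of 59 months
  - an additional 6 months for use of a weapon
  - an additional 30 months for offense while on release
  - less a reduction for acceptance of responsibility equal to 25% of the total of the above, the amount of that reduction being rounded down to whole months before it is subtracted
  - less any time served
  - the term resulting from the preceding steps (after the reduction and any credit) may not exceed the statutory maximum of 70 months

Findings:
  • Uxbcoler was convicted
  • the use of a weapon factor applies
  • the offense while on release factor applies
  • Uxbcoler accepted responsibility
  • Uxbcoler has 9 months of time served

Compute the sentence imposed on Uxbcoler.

63 months

Use of a weapon enhancement: +6 months
Offense while on release enhancement: +30 months
Adjusted term: 59 months + 6 months + 30 months = 95 months
Acceptance of responsibility reduction: 25% of 95 months = 23 months (rounded down)
After reduction: 95 − 23 = 72 months
Less time served: 72 months − 9 months = 63 months
Cap at 70 months: 63 months is within the cap, no reduction.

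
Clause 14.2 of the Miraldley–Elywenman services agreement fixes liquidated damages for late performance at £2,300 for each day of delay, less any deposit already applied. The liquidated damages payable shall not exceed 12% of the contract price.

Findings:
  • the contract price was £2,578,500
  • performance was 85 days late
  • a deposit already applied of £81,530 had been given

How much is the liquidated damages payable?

Per-day damages: 85 × £2,300 = £195,500
Less deposit already applied: £195,500 − £81,530 = £113,970
Cap: 12% of £2,578,500 = £309,420
Cap at £309,420: £113,970 is within the cap, no reduction.

£113,970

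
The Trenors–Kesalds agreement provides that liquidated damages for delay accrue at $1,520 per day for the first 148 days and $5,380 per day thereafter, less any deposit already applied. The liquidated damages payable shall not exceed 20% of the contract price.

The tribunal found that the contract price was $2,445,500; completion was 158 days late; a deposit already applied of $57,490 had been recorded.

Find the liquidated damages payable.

$221,270

First 148 days: 148 × $1,520 = $224,960
Remaining days: (158 − 148) × $5,380 = $53,800
Accrued per-day damages: $224,960 + $53,800 = $278,760
Less deposit already applied: $278,760 − $57,490 = $221,270
Cap: 20% of $2,445,500 = $489,100
Cap at $489,100: $221,270 is within the cap, no reduction.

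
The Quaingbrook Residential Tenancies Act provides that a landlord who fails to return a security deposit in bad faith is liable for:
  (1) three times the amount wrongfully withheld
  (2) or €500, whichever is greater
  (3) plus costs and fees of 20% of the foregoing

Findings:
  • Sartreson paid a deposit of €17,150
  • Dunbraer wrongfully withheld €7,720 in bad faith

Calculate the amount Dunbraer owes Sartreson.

€27,792

Trebled: 3 × €7,720 = €23,160
Minimum €500: €23,160 meets the minimum, no increase.
Costs and fees: 20% of €23,160 = €4,632
Total recovery: €23,160 + €4,632 = €27,792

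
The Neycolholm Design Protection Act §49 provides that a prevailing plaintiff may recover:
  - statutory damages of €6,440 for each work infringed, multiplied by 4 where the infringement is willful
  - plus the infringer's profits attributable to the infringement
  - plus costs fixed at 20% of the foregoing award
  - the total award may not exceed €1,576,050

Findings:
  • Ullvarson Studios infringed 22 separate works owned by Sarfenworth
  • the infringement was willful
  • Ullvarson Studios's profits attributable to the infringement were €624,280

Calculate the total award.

€1,429,200

Statutory damages: 22 × €6,440 = €141,680
Multiplied by 4: 4 × €141,680 = €566,720
Combined award: €566,720 + €624,280 = €1,191,000
Costs: 20% of €1,191,000 = €238,200
Award plus costs: €1,191,000 + €238,200 = €1,429,200
Cap at €1,576,050: €1,429,200 is within the cap, no reduction.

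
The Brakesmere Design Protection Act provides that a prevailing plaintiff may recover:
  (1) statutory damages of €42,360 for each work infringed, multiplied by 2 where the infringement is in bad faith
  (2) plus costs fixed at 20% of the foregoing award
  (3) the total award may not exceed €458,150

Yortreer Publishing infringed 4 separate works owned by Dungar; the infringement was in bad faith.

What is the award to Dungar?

€406,656

Statutory damages: 4 × €42,360 = €169,440
Doubled: 2 × €169,440 = €338,880
Costs: 20% of €338,880 = €67,776
Award plus costs: €338,880 + €67,776 = €406,656
Cap at €458,150: €406,656 is within the cap, no reduction.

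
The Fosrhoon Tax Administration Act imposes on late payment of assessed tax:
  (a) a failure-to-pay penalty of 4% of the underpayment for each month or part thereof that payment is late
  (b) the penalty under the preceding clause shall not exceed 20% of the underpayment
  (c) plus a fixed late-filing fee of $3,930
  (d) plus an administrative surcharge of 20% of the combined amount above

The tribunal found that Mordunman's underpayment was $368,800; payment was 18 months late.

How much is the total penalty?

Accrued rate: 4% × 18 = 72%, capped at 20% → 20%
Failure-to-pay penalty: 20% of $368,800 = $73,760
Penalty before surcharge: $73,760 + $3,930 = $77,690
Administrative surcharge: 20% of $77,690 = $15,538
Total penalty: $77,690 + $15,538 = $93,228

$93,228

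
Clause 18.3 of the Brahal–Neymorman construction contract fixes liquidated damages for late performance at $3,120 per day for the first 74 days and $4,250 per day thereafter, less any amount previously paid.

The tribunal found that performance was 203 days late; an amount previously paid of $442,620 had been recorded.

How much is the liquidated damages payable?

First 74 days: 74 × $3,120 = $230,880
Remaining days: (203 − 74) × $4,250 = $548,250
Accrued per-day damages: $230,880 + $548,250 = $779,130
Less amount previously paid: $779,130 − $442,620 = $336,510

$336,510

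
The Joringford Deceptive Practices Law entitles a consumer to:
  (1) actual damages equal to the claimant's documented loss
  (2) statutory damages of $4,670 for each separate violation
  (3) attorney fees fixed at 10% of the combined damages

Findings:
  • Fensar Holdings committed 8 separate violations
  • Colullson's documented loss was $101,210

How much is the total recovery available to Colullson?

Statutory damages: 8 × $4,670 = $37,360
Combined damages: $101,210 + $37,360 = $138,570
Attorney fees: 10% of $138,570 = $13,857
Total recovery: $138,570 + $13,857 = $152,427

$152,427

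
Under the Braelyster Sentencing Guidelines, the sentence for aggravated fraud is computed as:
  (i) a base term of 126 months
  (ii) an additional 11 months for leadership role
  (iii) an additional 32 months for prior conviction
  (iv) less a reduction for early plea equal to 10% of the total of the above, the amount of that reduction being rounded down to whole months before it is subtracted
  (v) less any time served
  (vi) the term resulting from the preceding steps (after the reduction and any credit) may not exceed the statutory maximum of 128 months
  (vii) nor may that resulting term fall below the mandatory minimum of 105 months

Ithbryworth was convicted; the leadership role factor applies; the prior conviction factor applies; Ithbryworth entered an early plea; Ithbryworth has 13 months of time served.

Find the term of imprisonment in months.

Leadership role enhancement: +11 months
Prior conviction enhancement: +32 months
Adjusted term: 126 months + 11 months + 32 months = 169 months
Early plea reduction: 10% of 169 months = 16 months (rounded down)
After reduction: 169 − 16 = 153 months
Less time served: 153 months − 13 months = 140 months
Cap at 128 months: 140 months exceeds the cap → 128 months
Minimum 105 months: 128 months meets the minimum, no increase.

128 months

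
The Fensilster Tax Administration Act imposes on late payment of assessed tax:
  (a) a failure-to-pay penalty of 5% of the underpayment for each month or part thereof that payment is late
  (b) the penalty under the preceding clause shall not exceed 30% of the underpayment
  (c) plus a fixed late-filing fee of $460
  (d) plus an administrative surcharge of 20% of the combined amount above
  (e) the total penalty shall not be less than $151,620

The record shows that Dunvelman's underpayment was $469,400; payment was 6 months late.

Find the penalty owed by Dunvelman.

Accrued rate: 5% × 6 = 30%, capped at 30% → 30%
Failure-to-pay penalty: 30% of $469,400 = $140,820
Penalty before surcharge: $140,820 + $460 = $141,280
Administrative surcharge: 20% of $141,280 = $28,256
Total penalty: $141,280 + $28,256 = $169,536
Minimum $151,620: $169,536 meets the minimum, no increase.

Penalty: $169,536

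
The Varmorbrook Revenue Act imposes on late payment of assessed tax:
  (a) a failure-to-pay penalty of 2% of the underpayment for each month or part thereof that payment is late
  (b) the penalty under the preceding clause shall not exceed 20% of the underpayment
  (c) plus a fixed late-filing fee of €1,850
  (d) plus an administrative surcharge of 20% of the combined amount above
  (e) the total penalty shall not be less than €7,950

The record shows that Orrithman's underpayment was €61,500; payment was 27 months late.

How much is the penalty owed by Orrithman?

€16,980

Accrued rate: 2% × 27 = 54%, capped at 20% → 20%
Failure-to-pay penalty: 20% of €61,500 = €12,300
Penalty before surcharge: €12,300 + €1,850 = €14,150
Administrative surcharge: 20% of €14,150 = €2,830
Total penalty: €14,150 + €2,830 = €16,980
Minimum €7,950: €16,980 meets the minimum, no increase.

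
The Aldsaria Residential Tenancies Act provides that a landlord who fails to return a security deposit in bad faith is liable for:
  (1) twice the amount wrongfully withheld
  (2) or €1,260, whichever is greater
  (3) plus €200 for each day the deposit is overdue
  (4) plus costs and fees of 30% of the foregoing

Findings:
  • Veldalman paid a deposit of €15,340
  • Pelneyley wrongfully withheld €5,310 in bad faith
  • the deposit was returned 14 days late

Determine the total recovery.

€17,446

Doubled: 2 × €5,310 = €10,620
Minimum €1,260: €10,620 meets the minimum, no increase.
Late-return penalty: 14 × €200 = €2,800
Damages plus late penalty: €10,620 + €2,800 = €13,420
Costs and fees: 30% of €13,420 = €4,026
Total recovery: €13,420 + €4,026 = €17,446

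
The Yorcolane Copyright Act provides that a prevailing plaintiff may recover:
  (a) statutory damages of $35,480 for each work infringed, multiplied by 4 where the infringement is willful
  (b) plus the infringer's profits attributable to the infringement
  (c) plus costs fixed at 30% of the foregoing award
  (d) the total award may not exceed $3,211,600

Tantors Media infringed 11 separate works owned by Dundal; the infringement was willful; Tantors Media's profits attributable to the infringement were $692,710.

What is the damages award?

$2,929,979

Statutory damages: 11 × $35,480 = $390,280
Multiplied by 4: 4 × $390,280 = $1,561,120
Combined award: $1,561,120 + $692,710 = $2,253,830
Costs: 30% of $2,253,830 = $676,149
Award plus costs: $2,253,830 + $676,149 = $2,929,979
Cap at $3,211,600: $2,929,979 is within the cap, no reduction.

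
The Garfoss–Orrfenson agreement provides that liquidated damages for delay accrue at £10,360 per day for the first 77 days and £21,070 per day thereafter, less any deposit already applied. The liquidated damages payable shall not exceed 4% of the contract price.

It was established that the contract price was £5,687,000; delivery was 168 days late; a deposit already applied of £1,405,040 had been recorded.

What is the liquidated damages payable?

First 77 days: 77 × £10,360 = £797,720
Remaining days: (168 − 77) × £21,070 = £1,917,370
Accrued per-day damages: £797,720 + £1,917,370 = £2,715,090
Less deposit already applied: £2,715,090 − £1,405,040 = £1,310,050
Cap: 4% of £5,687,000 = £227,480
Cap at £227,480: £1,310,050 exceeds the cap → £227,480

£227,480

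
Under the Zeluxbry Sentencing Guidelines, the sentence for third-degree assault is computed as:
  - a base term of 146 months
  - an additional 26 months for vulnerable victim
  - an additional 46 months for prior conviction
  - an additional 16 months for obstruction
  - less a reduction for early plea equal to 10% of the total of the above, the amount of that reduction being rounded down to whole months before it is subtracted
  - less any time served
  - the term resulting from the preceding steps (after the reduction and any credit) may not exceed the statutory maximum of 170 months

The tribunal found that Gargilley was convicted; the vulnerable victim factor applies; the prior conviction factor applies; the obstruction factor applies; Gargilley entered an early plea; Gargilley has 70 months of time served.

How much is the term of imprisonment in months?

Sentence: 141 months

Vulnerable victim enhancement: +26 months
Prior conviction enhancement: +46 months
Obstruction enhancement: +16 months
Adjusted term: 146 months + 26 months + 46 months + 16 months = 234 months
Early plea reduction: 10% of 234 months = 23 months (rounded down)
After reduction: 234 − 23 = 211 months
Less time served: 211 months − 70 months = 141 months
Cap at 170 months: 141 months is within the cap, no reduction.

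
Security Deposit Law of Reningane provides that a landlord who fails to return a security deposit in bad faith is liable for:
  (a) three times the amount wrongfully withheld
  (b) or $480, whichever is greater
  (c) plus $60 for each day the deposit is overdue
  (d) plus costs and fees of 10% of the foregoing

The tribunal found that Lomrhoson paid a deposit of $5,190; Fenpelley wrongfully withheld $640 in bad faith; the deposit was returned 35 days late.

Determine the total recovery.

Trebled: 3 × $640 = $1,920
Minimum $480: $1,920 meets the minimum, no increase.
Late-return penalty: 35 × $60 = $2,100
Damages plus late penalty: $1,920 + $2,100 = $4,020
Costs and fees: 10% of $4,020 = $402
Total recovery: $4,020 + $402 = $4,422

$4,422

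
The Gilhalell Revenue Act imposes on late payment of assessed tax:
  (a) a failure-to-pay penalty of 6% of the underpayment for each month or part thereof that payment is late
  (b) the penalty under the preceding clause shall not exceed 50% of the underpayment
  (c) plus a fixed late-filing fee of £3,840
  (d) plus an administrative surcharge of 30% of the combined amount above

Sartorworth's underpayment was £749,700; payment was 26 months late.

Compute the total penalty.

Accrued rate: 6% × 26 = 156%, capped at 50% → 50%
Failure-to-pay penalty: 50% of £749,700 = £374,850
Penalty before surcharge: £374,850 + £3,840 = £378,690
Administrative surcharge: 30% of £378,690 = £113,607
Total penalty: £378,690 + £113,607 = £492,297

£492,297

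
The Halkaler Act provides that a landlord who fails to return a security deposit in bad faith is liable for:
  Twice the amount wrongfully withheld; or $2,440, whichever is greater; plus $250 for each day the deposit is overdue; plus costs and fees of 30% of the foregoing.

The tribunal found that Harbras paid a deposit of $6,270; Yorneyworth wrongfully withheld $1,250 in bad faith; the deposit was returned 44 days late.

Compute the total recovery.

Doubled: 2 × $1,250 = $2,500
Minimum $2,440: $2,500 meets the minimum, no increase.
Late-return penalty: 44 × $250 = $11,000
Damages plus late penalty: $2,500 + $11,000 = $13,500
Costs and fees: 30% of $13,500 = $4,050
Total recovery: $13,500 + $4,050 = $17,550

$17,550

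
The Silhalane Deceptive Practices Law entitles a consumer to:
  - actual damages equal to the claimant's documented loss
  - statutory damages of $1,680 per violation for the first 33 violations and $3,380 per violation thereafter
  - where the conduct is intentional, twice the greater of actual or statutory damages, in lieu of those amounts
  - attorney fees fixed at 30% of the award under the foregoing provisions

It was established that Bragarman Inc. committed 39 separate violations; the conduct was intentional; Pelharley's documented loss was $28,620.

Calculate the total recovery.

First 33 violations: 33 × $1,680 = $55,440
Remaining violations: (39 − 33) × $3,380 = $20,280
Statutory damages: $55,440 + $20,280 = $75,720
Greater of actual damages ($28,620) or statutory damages ($75,720): $75,720
Doubled: 2 × $75,720 = $151,440
Attorney fees: 30% of $151,440 = $45,432
Total recovery: $151,440 + $45,432 = $196,872

$196,872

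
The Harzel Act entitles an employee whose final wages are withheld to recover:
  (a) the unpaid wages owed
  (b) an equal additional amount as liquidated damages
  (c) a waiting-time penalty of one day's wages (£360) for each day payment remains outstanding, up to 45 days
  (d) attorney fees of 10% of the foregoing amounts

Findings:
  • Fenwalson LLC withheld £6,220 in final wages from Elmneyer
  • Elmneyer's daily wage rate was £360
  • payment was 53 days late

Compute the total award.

Liquidated damages (equal amount): £6,220
Penalty days: min(53, 45) = 45
Waiting-time penalty: 45 × £360 = £16,200
Subtotal: £6,220 + £6,220 + £16,200 = £28,640
Attorney fees: 10% of £28,640 = £2,864
Total award: £28,640 + £2,864 = £31,504

£31,504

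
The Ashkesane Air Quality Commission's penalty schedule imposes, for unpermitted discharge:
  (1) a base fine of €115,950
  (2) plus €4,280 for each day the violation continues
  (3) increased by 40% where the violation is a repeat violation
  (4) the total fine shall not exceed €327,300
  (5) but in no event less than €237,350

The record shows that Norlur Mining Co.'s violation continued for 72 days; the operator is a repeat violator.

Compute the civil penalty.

Civil penalty: €327,300

Per-day component: 72 × €4,280 = €308,160
Base plus per-day: €115,950 + €308,160 = €424,110
Enhancement: 40% of €424,110 = €169,644
Enhanced fine: €424,110 + €169,644 = €593,754
Cap at €327,300: €593,754 exceeds the cap → €327,300
Minimum €237,350: €327,300 meets the minimum, no increase.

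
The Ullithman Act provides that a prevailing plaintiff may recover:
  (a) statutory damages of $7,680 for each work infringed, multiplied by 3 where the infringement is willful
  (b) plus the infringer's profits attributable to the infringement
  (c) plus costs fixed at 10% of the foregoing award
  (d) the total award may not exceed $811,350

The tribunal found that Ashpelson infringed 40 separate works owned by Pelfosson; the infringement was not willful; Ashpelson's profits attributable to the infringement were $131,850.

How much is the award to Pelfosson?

Award: $482,955

Statutory damages: 40 × $7,680 = $307,200
Infringement not willful: no ×3 enhancement.
Combined award: $307,200 + $131,850 = $439,050
Costs: 10% of $439,050 = $43,905
Award plus costs: $439,050 + $43,905 = $482,955
Cap at $811,350: $482,955 is within the cap, no reduction.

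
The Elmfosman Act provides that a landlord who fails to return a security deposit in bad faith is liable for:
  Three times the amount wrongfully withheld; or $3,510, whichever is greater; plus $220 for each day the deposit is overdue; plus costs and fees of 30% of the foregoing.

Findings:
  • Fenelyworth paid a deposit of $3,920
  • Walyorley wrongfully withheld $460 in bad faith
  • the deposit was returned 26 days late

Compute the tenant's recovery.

Trebled: 3 × $460 = $1,380
Minimum $3,510: $1,380 is below the minimum → $3,510
Late-return penalty: 26 × $220 = $5,720
Damages plus late penalty: $3,510 + $5,720 = $9,230
Costs and fees: 30% of $9,230 = $2,769
Total recovery: $9,230 + $2,769 = $11,999

Recovery: $11,999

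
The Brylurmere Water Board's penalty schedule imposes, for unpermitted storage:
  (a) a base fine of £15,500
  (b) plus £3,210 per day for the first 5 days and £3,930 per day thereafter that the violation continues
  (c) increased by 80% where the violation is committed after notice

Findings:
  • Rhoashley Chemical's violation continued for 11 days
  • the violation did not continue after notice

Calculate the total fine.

£55,130

First 5 days: 5 × £3,210 = £16,050
Remaining days: (11 − 5) × £3,930 = £23,580
Per-day component: £16,050 + £23,580 = £39,630
Base plus per-day: £15,500 + £39,630 = £55,130
The violation did not continue after notice: no 80% increase.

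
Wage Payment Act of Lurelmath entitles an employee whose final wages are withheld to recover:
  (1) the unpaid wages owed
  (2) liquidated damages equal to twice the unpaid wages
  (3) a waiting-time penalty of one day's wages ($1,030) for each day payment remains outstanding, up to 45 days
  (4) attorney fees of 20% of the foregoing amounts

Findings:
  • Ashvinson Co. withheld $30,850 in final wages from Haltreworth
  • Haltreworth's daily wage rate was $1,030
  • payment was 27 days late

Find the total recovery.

Doubled: 2 × $30,850 = $61,700
Penalty days: min(27, 45) = 27
Waiting-time penalty: 27 × $1,030 = $27,810
Subtotal: $30,850 + $61,700 + $27,810 = $120,360
Attorney fees: 20% of $120,360 = $24,072
Total award: $120,360 + $24,072 = $144,432

$144,432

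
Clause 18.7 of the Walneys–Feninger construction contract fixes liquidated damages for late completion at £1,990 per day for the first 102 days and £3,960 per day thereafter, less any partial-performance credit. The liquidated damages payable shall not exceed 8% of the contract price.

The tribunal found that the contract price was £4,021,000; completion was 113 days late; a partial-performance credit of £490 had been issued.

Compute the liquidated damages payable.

£246,050

First 102 days: 102 × £1,990 = £202,980
Remaining days: (113 − 102) × £3,960 = £43,560
Accrued per-day damages: £202,980 + £43,560 = £246,540
Less partial-performance credit: £246,540 − £490 = £246,050
Cap: 8% of £4,021,000 = £321,680
Cap at £321,680: £246,050 is within the cap, no reduction.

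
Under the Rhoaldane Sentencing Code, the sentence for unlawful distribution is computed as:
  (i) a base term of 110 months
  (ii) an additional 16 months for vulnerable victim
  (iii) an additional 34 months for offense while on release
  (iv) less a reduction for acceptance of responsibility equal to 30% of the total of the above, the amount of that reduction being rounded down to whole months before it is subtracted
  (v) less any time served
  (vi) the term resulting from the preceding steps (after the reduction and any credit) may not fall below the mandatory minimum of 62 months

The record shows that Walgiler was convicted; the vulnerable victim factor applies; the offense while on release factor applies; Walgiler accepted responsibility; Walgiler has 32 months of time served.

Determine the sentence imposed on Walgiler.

Vulnerable victim enhancement: +16 months
Offense while on release enhancement: +34 months
Adjusted term: 110 months + 16 months + 34 months = 160 months
Acceptance of responsibility reduction: 30% of 160 months = 48 months (rounded down)
After reduction: 160 − 48 = 112 months
Less time served: 112 months − 32 months = 80 months
Minimum 62 months: 80 months meets the minimum, no increase.

Sentence: 80 months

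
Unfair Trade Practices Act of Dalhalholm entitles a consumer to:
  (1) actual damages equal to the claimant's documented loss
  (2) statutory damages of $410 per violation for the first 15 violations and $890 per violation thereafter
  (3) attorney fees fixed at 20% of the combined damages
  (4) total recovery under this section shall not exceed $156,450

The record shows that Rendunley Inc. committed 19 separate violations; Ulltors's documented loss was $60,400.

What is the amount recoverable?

First 15 violations: 15 × $410 = $6,150
Remaining violations: (19 − 15) × $890 = $3,560
Statutory damages: $6,150 + $3,560 = $9,710
Combined damages: $60,400 + $9,710 = $70,110
Attorney fees: 20% of $70,110 = $14,022
Total before cap: $70,110 + $14,022 = $84,132
Cap at $156,450: $84,132 is within the cap, no reduction.

$84,132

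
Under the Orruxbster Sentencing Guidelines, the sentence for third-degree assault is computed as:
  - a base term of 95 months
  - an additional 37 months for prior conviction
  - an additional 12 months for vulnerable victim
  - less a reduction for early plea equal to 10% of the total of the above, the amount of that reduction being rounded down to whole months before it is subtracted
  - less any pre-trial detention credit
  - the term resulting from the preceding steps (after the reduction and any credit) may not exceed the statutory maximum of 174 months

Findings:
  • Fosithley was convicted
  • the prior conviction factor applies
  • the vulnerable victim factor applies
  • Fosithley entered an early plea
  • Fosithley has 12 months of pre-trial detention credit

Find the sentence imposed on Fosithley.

Prior conviction enhancement: +37 months
Vulnerable victim enhancement: +12 months
Adjusted term: 95 months + 37 months + 12 months = 144 months
Early plea reduction: 10% of 144 months = 14 months (rounded down)
After reduction: 144 − 14 = 130 months
Less pre-trial detention credit: 130 months − 12 months = 118 months
Cap at 174 months: 118 months is within the cap, no reduction.

118 months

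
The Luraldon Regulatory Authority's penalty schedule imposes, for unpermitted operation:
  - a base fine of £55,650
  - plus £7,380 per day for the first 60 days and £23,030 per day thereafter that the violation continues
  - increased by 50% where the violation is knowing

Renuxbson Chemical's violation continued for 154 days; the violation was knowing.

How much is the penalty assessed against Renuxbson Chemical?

£3,994,905

First 60 days: 60 × £7,380 = £442,800
Remaining days: (154 − 60) × £23,030 = £2,164,820
Per-day component: £442,800 + £2,164,820 = £2,607,620
Base plus per-day: £55,650 + £2,607,620 = £2,663,270
Enhancement: 50% of £2,663,270 = £1,331,635
Enhanced fine: £2,663,270 + £1,331,635 = £3,994,905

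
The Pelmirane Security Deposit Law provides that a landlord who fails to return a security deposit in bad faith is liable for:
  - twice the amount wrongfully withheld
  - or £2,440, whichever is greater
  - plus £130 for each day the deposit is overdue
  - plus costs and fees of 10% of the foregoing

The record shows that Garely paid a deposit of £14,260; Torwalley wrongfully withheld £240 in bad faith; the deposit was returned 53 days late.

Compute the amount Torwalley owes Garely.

Recovery: £10,263

Doubled: 2 × £240 = £480
Minimum £2,440: £480 is below the minimum → £2,440
Late-return penalty: 53 × £130 = £6,890
Damages plus late penalty: £2,440 + £6,890 = £9,330
Costs and fees: 10% of £9,330 = £933
Total recovery: £9,330 + £933 = £10,263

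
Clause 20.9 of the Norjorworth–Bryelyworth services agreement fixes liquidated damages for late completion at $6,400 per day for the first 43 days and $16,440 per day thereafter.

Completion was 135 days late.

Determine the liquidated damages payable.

Liquidated damages: $1,787,680

First 43 days: 43 × $6,400 = $275,200
Remaining days: (135 − 43) × $16,440 = $1,512,480
Accrued per-day damages: $275,200 + $1,512,480 = $1,787,680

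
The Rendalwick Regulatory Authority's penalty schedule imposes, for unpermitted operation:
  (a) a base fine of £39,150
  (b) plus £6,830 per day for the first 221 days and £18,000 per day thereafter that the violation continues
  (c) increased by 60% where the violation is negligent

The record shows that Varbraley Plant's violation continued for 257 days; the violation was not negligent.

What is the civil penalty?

First 221 days: 221 × £6,830 = £1,509,430
Remaining days: (257 − 221) × £18,000 = £648,000
Per-day component: £1,509,430 + £648,000 = £2,157,430
Base plus per-day: £39,150 + £2,157,430 = £2,196,580
The violation was not negligent: no 60% increase.

£2,196,580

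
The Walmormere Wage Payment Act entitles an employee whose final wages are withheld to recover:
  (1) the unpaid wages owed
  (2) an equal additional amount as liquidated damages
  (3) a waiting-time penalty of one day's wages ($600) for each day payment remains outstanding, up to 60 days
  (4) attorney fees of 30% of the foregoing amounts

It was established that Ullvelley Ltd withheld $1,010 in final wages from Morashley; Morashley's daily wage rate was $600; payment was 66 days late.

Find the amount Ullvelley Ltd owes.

Liquidated damages (equal amount): $1,010
Penalty days: min(66, 60) = 60
Waiting-time penalty: 60 × $600 = $36,000
Subtotal: $1,010 + $1,010 + $36,000 = $38,020
Attorney fees: 30% of $38,020 = $11,406
Total award: $38,020 + $11,406 = $49,426

$49,426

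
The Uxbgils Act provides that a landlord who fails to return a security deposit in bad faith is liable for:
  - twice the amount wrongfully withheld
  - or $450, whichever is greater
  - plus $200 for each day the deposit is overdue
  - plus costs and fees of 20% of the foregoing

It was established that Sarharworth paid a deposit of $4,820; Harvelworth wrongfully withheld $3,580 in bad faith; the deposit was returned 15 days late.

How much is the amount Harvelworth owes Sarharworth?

Doubled: 2 × $3,580 = $7,160
Minimum $450: $7,160 meets the minimum, no increase.
Late-return penalty: 15 × $200 = $3,000
Damages plus late penalty: $7,160 + $3,000 = $10,160
Costs and fees: 20% of $10,160 = $2,032
Total recovery: $10,160 + $2,032 = $12,192

$12,192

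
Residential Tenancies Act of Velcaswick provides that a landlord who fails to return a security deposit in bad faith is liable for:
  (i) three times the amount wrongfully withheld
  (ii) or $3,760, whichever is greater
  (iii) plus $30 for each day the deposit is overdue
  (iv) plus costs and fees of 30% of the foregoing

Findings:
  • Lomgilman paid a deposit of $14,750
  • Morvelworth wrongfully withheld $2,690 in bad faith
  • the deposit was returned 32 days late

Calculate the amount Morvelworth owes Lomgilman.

$11,739

Trebled: 3 × $2,690 = $8,070
Minimum $3,760: $8,070 meets the minimum, no increase.
Late-return penalty: 32 × $30 = $960
Damages plus late penalty: $8,070 + $960 = $9,030
Costs and fees: 30% of $9,030 = $2,709
Total recovery: $9,030 + $2,709 = $11,739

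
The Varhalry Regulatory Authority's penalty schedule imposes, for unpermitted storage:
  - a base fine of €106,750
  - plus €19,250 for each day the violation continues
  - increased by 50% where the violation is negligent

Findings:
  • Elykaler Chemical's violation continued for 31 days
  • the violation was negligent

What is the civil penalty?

Per-day component: 31 × €19,250 = €596,750
Base plus per-day: €106,750 + €596,750 = €703,500
Enhancement: 50% of €703,500 = €351,750
Enhanced fine: €703,500 + €351,750 = €1,055,250

€1,055,250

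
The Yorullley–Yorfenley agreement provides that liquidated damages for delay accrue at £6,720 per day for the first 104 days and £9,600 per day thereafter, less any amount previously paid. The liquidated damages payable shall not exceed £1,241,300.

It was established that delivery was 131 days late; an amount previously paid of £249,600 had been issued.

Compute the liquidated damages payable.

£708,480

First 104 days: 104 × £6,720 = £698,880
Remaining days: (131 − 104) × £9,600 = £259,200
Accrued per-day damages: £698,880 + £259,200 = £958,080
Less amount previously paid: £958,080 − £249,600 = £708,480
Cap at £1,241,300: £708,480 is within the cap, no reduction.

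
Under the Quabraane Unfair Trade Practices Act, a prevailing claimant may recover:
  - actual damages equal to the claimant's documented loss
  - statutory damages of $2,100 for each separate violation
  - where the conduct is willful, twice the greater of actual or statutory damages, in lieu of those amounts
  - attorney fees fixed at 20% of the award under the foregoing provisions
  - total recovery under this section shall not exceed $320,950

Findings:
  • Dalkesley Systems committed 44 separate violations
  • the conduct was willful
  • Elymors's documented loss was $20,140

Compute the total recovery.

Statutory damages: 44 × $2,100 = $92,400
Greater of actual damages ($20,140) or statutory damages ($92,400): $92,400
Doubled: 2 × $92,400 = $184,800
Attorney fees: 20% of $184,800 = $36,960
Total before cap: $184,800 + $36,960 = $221,760
Cap at $320,950: $221,760 is within the cap, no reduction.

$221,760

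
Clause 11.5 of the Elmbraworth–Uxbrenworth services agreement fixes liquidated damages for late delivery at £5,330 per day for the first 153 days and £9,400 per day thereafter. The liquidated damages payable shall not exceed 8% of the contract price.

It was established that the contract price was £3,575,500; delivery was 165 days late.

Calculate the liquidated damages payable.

First 153 days: 153 × £5,330 = £815,490
Remaining days: (165 − 153) × £9,400 = £112,800
Accrued per-day damages: £815,490 + £112,800 = £928,290
Cap: 8% of £3,575,500 = £286,040
Cap at £286,040: £928,290 exceeds the cap → £286,040

£286,040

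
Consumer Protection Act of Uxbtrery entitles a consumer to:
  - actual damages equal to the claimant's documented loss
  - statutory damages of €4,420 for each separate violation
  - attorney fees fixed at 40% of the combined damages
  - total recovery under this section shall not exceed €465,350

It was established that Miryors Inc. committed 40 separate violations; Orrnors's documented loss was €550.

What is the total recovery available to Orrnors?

Statutory damages: 40 × €4,420 = €176,800
Combined damages: €550 + €176,800 = €177,350
Attorney fees: 40% of €177,350 = €70,940
Total before cap: €177,350 + €70,940 = €248,290
Cap at €465,350: €248,290 is within the cap, no reduction.

€248,290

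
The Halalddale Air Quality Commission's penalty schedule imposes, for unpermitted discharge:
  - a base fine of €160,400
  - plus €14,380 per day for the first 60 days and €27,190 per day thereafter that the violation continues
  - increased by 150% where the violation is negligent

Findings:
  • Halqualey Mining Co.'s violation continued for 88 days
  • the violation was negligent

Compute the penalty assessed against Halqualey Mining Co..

€4,461,300

First 60 days: 60 × €14,380 = €862,800
Remaining days: (88 − 60) × €27,190 = €761,320
Per-day component: €862,800 + €761,320 = €1,624,120
Base plus per-day: €160,400 + €1,624,120 = €1,784,520
Enhancement: 150% of €1,784,520 = €2,676,780
Enhanced fine: €1,784,520 + €2,676,780 = €4,461,300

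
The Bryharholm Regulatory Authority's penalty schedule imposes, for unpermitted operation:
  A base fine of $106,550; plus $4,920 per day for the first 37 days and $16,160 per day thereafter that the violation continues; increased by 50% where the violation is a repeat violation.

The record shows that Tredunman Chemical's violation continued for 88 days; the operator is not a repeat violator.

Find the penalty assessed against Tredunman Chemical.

First 37 days: 37 × $4,920 = $182,040
Remaining days: (88 − 37) × $16,160 = $824,160
Per-day component: $182,040 + $824,160 = $1,006,200
Base plus per-day: $106,550 + $1,006,200 = $1,112,750
The operator is not a repeat violator: no 50% increase.

$1,112,750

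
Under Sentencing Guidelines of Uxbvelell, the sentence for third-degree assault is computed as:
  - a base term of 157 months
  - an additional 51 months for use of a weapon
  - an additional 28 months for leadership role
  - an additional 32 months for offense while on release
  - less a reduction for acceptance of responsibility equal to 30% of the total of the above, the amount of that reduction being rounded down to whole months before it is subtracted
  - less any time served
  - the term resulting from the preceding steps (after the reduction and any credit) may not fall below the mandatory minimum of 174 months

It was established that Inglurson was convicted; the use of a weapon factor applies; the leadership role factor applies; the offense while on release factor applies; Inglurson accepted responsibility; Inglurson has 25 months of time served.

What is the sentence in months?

174 months

Use of a weapon enhancement: +51 months
Leadership role enhancement: +28 months
Offense while on release enhancement: +32 months
Adjusted term: 157 months + 51 months + 28 months + 32 months = 268 months
Acceptance of responsibility reduction: 30% of 268 months = 80 months (rounded down)
After reduction: 268 − 80 = 188 months
Less time served: 188 months − 25 months = 163 months
Minimum 174 months: 163 months is below the minimum → 174 months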